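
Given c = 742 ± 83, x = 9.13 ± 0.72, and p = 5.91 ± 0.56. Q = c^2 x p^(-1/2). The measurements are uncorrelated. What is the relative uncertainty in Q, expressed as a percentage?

For a monomial Q ∝ c^2, x, p^(-1/2), fractional errors add in quadrature:
  (2·δc/c)² = (2×0.112)² = 0.0501;  (1·δx/x)² = (1×0.0789)² = 0.00622;  (−½·δp/p)² = (-0.5×0.0948)² = 0.00224
δQ/Q = √(0.0585) = 0.242

24.2%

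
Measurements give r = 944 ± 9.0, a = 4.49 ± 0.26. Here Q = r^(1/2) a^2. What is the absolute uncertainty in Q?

Each factor contributes (exponent × relative error)² to (δQ/Q)²:
  (½·δr/r)² = (0.5×0.00953)² = 2.27e-05;  (2·δa/a)² = (2×0.0579)² = 0.0134
δQ/Q = √(0.0134) = 0.116
Q = 619, so δQ = 0.116 × 619 = 71.8.

71.8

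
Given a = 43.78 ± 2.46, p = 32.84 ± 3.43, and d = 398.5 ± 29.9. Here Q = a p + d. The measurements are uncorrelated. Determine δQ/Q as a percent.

9.43%

Let w = a·p = 1438. δw/w = √((1·δa/a)² + (1·δp/p)²) = √(0.00316 + 0.0109) = 0.119, so δw = 171.
Q = w + d: δQ = √(δw² + δd²) = √(29100 + 894) = 173
Q = 1836, so δQ/Q = 173/1836 = 0.0943.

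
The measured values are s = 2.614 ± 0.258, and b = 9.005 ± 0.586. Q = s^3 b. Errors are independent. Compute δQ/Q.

Since Q is a product/quotient, work with relative uncertainties:
  (3·δs/s)² = (3×0.0987)² = 0.0877;  (1·δb/b)² = (1×0.0651)² = 0.00423
δQ/Q = √(0.0919) = 0.303

0.303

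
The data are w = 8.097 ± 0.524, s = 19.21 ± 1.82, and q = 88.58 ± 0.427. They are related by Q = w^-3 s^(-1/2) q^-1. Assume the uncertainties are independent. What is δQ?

9.7e-07

Relative error in a monomial: (δQ/Q)² = Σ (nᵢ · δxᵢ/xᵢ)².
  (-3·δw/w)² = (-3×0.0647)² = 0.0377;  (−½·δs/s)² = (-0.5×0.0947)² = 0.00224;  (-1·δq/q)² = (-1×0.00482)² = 2.32e-05
δQ/Q = √(0.0400) = 0.200
Q = 4.852e-06, so δQ = 0.200 × 4.852e-06 = 9.7e-07.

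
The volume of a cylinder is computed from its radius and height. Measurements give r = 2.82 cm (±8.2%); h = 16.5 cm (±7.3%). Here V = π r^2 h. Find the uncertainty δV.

74.0 cm^3

Products/powers → add relative errors in quadrature, weighted by exponent:
  (2·δr/r)² = (2×0.0820)² = 0.0269;  (1·δh/h)² = (1×0.0730)² = 0.00533
δV/V = √(0.0322) = 0.180
V = 412 cm^3, so δV = 0.180 × 412 = 74.0 cm^3.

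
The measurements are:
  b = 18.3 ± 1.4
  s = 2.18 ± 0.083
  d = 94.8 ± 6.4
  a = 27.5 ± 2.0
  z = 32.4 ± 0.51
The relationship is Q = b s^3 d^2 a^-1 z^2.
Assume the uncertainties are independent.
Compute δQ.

Products/powers → add relative errors in quadrature, weighted by exponent:
  (1·δb/b)² = (1×0.0765)² = 0.00585;  (3·δs/s)² = (3×0.0381)² = 0.0130;  (2·δd/d)² = (2×0.0675)² = 0.0182;  (-1·δa/a)² = (-1×0.0727)² = 0.00529;  (2·δz/z)² = (2×0.0157)² = 0.000991
δQ/Q = √(0.0434) = 0.208
Q = 6.5e+07, so δQ = 0.208 × 6.5e+07 = 1.36e+07.

1.36e+07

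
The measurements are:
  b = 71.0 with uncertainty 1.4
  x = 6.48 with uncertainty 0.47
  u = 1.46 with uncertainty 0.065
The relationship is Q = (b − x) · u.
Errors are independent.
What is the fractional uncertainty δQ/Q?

Let w = b − x = 64.5. δw = √(δb² + δx²) = √(1.96 + 0.221) = 1.48, so δw/w = 0.0229.
Q is then a monomial in w, u:
δQ/Q = √((δw/w)² + (1·δu/u)²) = √(0.000524 + 0.00198) = 0.0501

0.0501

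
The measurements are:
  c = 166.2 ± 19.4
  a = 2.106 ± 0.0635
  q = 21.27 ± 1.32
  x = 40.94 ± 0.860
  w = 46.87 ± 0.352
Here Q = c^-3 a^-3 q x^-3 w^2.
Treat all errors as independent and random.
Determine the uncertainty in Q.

Since Q is a product/quotient, work with relative uncertainties:
  (-3·δc/c)² = (-3×0.117)² = 0.123;  (-3·δa/a)² = (-3×0.0302)² = 0.00818;  (1·δq/q)² = (1×0.0621)² = 0.00385;  (-3·δx/x)² = (-3×0.0210)² = 0.00397;  (2·δw/w)² = (2×0.00751)² = 0.000226
δQ/Q = √(0.139) = 0.373
Q = 1.588e-08, so δQ = 0.373 × 1.588e-08 = 5.92e-09.

5.92e-09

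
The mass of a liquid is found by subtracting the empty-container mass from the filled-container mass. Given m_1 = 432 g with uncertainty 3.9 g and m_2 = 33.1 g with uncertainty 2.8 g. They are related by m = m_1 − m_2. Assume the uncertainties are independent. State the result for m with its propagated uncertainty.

399 ± 4.80 g

Absolute uncertainties add in quadrature for a linear combination:
  (δm_1)² = 15.2;  (δm_2)² = 7.84
δm = √(23.0) = 4.80 g
m = 399 g.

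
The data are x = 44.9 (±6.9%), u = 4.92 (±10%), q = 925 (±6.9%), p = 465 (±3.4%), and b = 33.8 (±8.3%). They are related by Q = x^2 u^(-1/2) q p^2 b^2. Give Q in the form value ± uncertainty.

Products/powers → add relative errors in quadrature, weighted by exponent:
  (2·δx/x)² = (2×0.0690)² = 0.0190;  (−½·δu/u)² = (-0.5×0.100)² = 0.00250;  (1·δq/q)² = (1×0.0690)² = 0.00476;  (2·δp/p)² = (2×0.0340)² = 0.00462;  (2·δb/b)² = (2×0.0830)² = 0.0276
δQ/Q = √(0.0585) = 0.242
Q = 2.08e+14, so δQ = 0.242 × 2.08e+14 = 5.02e+13.

(2.08 ± 0.502) × 10^14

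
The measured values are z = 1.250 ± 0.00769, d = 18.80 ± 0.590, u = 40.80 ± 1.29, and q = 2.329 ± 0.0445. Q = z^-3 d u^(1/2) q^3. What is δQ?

Relative error in a monomial: (δQ/Q)² = Σ (nᵢ · δxᵢ/xᵢ)².
  (-3·δz/z)² = (-3×0.00615)² = 0.000341;  (1·δd/d)² = (1×0.0314)² = 0.000985;  (½·δu/u)² = (0.5×0.0316)² = 0.000250;  (3·δq/q)² = (3×0.0191)² = 0.00329
δQ/Q = √(0.00486) = 0.0697
Q = 776.7, so δQ = 0.0697 × 776.7 = 54.2.

54.2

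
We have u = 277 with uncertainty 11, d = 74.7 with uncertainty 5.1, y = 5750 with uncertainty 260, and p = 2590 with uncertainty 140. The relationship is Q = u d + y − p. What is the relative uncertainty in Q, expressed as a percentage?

Let w = u·d = 20700. δw/w = √((1·δu/u)² + (1·δd/d)²) = √(0.00158 + 0.00466) = 0.0790, so δw = 1630.
Q = w + y − p: δQ = √(δw² + δy² + δp²) = √(2.67e+06 + 67600 + 19600) = 1660
Q = 23900, so δQ/Q = 1660/23900 = 0.0696.

6.96%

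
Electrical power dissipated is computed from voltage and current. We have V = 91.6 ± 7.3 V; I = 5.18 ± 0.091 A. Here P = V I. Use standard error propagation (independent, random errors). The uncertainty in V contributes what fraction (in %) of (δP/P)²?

95.4%

(δP/P)² = (1·δV/V)² + (1·δI/I)²
  V term: (1×0.0797)² = 0.00635
  I term: (1×0.0176)² = 0.000309
Total = 0.00666. Share from V = 0.00635/0.00666 = 0.954.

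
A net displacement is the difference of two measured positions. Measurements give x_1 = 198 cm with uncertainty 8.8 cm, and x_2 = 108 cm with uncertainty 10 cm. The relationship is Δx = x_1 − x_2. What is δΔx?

For a sum/difference, combine absolute errors in quadrature:
  (δx_1)² = 77.4;  (δx_2)² = 100
δΔx = √(177) = 13.3 cm

13.3 cm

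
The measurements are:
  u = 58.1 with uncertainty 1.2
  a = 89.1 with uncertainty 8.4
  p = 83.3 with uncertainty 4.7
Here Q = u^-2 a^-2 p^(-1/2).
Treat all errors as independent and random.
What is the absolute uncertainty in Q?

7.98e-10

For a monomial Q ∝ u^-2, a^-2, p^(-1/2), fractional errors add in quadrature:
  (-2·δu/u)² = (-2×0.0207)² = 0.00171;  (-2·δa/a)² = (-2×0.0943)² = 0.0356;  (−½·δp/p)² = (-0.5×0.0564)² = 0.000796
δQ/Q = √(0.0381) = 0.195
Q = 4.09e-09, so δQ = 0.195 × 4.09e-09 = 7.98e-10.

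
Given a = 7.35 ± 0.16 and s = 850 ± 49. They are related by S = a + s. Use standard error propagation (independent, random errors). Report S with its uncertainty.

Sums and differences: (δS)² = Σ (cᵢ δxᵢ)².
  (δa)² = 0.0256;  (δs)² = 2400
δS = √(2400) = 49.0
S = 857.

857 ± 49.0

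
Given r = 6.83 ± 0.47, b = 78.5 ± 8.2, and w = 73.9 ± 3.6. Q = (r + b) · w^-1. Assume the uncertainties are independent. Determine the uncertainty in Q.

Let u = r + b = 85.3. δu = √(δr² + δb²) = √(0.221 + 67.2) = 8.21, so δu/u = 0.0963.
Q is then a monomial in u, w:
δQ/Q = √((δu/u)² + (-1·δw/w)²) = √(0.00927 + 0.00237) = 0.108
Q = 1.15, so δQ = 0.108 × 1.15 = 0.125.

0.125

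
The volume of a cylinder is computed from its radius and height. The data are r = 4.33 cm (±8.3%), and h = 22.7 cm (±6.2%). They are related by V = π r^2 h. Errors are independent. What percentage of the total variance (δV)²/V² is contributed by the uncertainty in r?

87.8%

(δV/V)² = (2·δr/r)² + (1·δh/h)²
  r term: (2×0.0830)² = 0.0276
  h term: (1×0.0620)² = 0.00384
Total = 0.0314. Share from r = 0.0276/0.0314 = 0.878.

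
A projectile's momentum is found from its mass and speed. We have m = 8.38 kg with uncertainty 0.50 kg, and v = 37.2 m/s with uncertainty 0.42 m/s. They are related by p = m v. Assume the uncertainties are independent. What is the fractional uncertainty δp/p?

Each factor contributes (exponent × relative error)² to (δp/p)²:
  (1·δm/m)² = (1×0.0597)² = 0.00356;  (1·δv/v)² = (1×0.0113)² = 0.000127
δp/p = √(0.00369) = 0.0607

0.0607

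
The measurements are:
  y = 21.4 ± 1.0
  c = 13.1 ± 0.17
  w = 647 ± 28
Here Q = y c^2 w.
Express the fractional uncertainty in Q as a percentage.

6.88%

For a monomial Q ∝ y, c^2, w, fractional errors add in quadrature:
  (1·δy/y)² = (1×0.0467)² = 0.00218;  (2·δc/c)² = (2×0.0130)² = 0.000674;  (1·δw/w)² = (1×0.0433)² = 0.00187
δQ/Q = √(0.00473) = 0.0688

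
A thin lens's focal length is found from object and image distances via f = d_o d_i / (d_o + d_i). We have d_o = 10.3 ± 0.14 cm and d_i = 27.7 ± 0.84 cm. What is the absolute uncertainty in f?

0.0967 cm

∂f/∂d_o = (d_i/(d_o+d_i))² = 0.531;  ∂f/∂d_i = (d_o/(d_o+d_i))² = 0.0735
δf = √((∂f/∂d_o · δd_o)² + (∂f/∂d_i · δd_i)²) = √(0.00553 + 0.00381) = 0.0967 cm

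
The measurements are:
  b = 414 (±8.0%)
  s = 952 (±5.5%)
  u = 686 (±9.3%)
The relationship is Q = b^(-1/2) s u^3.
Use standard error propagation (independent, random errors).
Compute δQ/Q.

Since Q is a product/quotient, work with relative uncertainties:
  (−½·δb/b)² = (-0.5×0.0800)² = 0.00160;  (1·δs/s)² = (1×0.0550)² = 0.00302;  (3·δu/u)² = (3×0.0930)² = 0.0778
δQ/Q = √(0.0825) = 0.287

0.287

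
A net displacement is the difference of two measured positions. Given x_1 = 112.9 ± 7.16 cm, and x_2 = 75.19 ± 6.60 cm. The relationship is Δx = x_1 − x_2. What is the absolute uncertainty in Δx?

Absolute uncertainties add in quadrature for a linear combination:
  (δx_1)² = 51.3;  (δx_2)² = 43.6
δΔx = √(94.8) = 9.74 cm

9.74 cm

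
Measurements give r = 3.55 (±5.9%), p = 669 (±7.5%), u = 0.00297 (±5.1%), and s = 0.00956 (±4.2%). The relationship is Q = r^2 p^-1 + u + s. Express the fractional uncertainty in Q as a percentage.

8.51%

Let w = r^2·p^-1 = 0.0188. δw/w = √((2·δr/r)² + (-1·δp/p)²) = √(0.0139 + 0.00562) = 0.140, so δw = 0.00263.
Q = w + u + s: δQ = √(δw² + δu² + δs²) = √(6.94e-06 + 2.29e-08 + 1.61e-07) = 0.00267
Q = 0.0314, so δQ/Q = 0.00267/0.0314 = 0.0851.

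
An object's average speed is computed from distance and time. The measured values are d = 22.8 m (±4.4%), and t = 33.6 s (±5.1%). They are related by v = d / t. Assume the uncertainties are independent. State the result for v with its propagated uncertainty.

0.679 ± 0.0457 m/s

Relative error in a monomial: (δv/v)² = Σ (nᵢ · δxᵢ/xᵢ)².
  (1·δd/d)² = (1×0.0440)² = 0.00194;  (-1·δt/t)² = (-1×0.0510)² = 0.00260
δv/v = √(0.00454) = 0.0674
v = 0.679 m/s, so δv = 0.0674 × 0.679 = 0.0457 m/s.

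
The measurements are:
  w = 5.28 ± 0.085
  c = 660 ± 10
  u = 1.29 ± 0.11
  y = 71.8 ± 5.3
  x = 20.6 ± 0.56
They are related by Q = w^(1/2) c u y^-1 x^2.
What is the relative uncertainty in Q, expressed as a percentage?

12.6%

Q is a product of powers, so relative uncertainties combine in quadrature:
  (½·δw/w)² = (0.5×0.0161)² = 6.48e-05;  (1·δc/c)² = (1×0.0152)² = 0.000230;  (1·δu/u)² = (1×0.0853)² = 0.00727;  (-1·δy/y)² = (-1×0.0738)² = 0.00545;  (2·δx/x)² = (2×0.0272)² = 0.00296
δQ/Q = √(0.0160) = 0.126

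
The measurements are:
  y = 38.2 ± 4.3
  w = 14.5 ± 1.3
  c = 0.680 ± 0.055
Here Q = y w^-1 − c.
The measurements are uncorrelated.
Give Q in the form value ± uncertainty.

1.95 ± 0.383

Let p = y·w^-1 = 2.63. δp/p = √((1·δy/y)² + (-1·δw/w)²) = √(0.0127 + 0.00804) = 0.144, so δp = 0.379.
Q = p − c: δQ = √(δp² + δc²) = √(0.144 + 0.00302) = 0.383
Q = 1.95.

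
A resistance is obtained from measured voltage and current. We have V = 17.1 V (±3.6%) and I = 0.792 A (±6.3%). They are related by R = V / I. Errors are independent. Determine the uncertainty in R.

Relative error in a monomial: (δR/R)² = Σ (nᵢ · δxᵢ/xᵢ)².
  (1·δV/V)² = (1×0.0360)² = 0.00130;  (-1·δI/I)² = (-1×0.0630)² = 0.00397
δR/R = √(0.00527) = 0.0726
R = 21.6 Ω, so δR = 0.0726 × 21.6 = 1.57 Ω.

1.57 Ω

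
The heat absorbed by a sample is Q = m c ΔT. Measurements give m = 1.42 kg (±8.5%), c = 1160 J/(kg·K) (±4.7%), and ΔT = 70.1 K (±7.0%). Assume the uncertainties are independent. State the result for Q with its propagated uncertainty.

(1.15 ± 0.138) × 10^5 J

Q is a product of powers, so relative uncertainties combine in quadrature:
  (1·δm/m)² = (1×0.0850)² = 0.00723;  (1·δc/c)² = (1×0.0470)² = 0.00221;  (1·δΔT/ΔT)² = (1×0.0700)² = 0.00490
δQ/Q = √(0.0143) = 0.120
Q = 1.15e+05 J, so δQ = 0.120 × 1.15e+05 = 13800 J.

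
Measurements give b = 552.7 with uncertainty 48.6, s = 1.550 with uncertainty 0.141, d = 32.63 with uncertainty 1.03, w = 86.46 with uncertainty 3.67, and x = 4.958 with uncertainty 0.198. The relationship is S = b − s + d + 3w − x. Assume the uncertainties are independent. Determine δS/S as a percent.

Each term contributes (cᵢ δxᵢ)² to (δS)²:
  (δb)² = 2360;  (δs)² = 0.0199;  (δd)² = 1.06;  (3·δw)² = 121;  (δx)² = 0.0392
δS = √(2480) = 49.8
S = 838.2, so δS/S = 49.8/838.2 = 0.0595.

5.95%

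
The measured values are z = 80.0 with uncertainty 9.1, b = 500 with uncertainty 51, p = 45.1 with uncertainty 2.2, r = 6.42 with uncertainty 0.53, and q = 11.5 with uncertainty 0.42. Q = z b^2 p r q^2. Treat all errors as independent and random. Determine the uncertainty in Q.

2.01e+11

Since Q is a product/quotient, work with relative uncertainties:
  (1·δz/z)² = (1×0.114)² = 0.0129;  (2·δb/b)² = (2×0.102)² = 0.0416;  (1·δp/p)² = (1×0.0488)² = 0.00238;  (1·δr/r)² = (1×0.0826)² = 0.00682;  (2·δq/q)² = (2×0.0365)² = 0.00534
δQ/Q = √(0.0691) = 0.263
Q = 7.66e+11, so δQ = 0.263 × 7.66e+11 = 2.01e+11.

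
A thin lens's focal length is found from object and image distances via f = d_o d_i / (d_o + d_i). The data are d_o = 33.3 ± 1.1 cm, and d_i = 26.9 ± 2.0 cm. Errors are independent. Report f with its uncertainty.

∂f/∂d_o = (d_i/(d_o+d_i))² = 0.200;  ∂f/∂d_i = (d_o/(d_o+d_i))² = 0.306
δf = √((∂f/∂d_o · δd_o)² + (∂f/∂d_i · δd_i)²) = √(0.0482 + 0.374) = 0.650 cm
f = 14.9 cm.

14.9 ± 0.650 cm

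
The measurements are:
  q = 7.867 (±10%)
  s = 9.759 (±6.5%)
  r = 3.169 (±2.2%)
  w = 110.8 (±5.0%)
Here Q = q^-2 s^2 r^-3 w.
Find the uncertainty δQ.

1.35

Products/powers → add relative errors in quadrature, weighted by exponent:
  (-2·δq/q)² = (-2×0.100)² = 0.0400;  (2·δs/s)² = (2×0.0650)² = 0.0169;  (-3·δr/r)² = (-3×0.0220)² = 0.00436;  (1·δw/w)² = (1×0.0500)² = 0.00250
δQ/Q = √(0.0638) = 0.252
Q = 5.358, so δQ = 0.252 × 5.358 = 1.35.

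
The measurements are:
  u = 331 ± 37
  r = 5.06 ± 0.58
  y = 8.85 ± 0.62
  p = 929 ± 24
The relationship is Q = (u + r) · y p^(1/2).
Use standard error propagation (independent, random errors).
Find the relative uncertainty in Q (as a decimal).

0.131

Let w = u + r = 336. δw = √(δu² + δr²) = √(1370 + 0.336) = 37.0, so δw/w = 0.110.
Q is then a monomial in w, y, p:
δQ/Q = √((δw/w)² + (1·δy/y)² + (½·δp/p)²) = √(0.0121 + 0.00491 + 0.000167) = 0.131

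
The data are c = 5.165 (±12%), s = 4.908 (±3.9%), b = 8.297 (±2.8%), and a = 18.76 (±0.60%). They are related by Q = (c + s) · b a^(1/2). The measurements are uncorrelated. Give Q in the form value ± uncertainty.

Let u = c + s = 10.07. δu = √(δc² + δs²) = √(0.384 + 0.0366) = 0.649, so δu/u = 0.0644.
Q is then a monomial in u, b, a:
δQ/Q = √((δu/u)² + (1·δb/b)² + (½·δa/a)²) = √(0.00415 + 0.000784 + 9e-06) = 0.0703
Q = 362.0, so δQ = 0.0703 × 362.0 = 25.4.

362.0 ± 25.4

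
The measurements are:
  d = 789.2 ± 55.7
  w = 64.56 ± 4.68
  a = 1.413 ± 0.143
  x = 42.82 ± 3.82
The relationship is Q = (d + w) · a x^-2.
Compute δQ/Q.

0.215

Let u = d + w = 853.8. δu = √(δd² + δw²) = √(3100 + 21.9) = 55.9, so δu/u = 0.0655.
Q is then a monomial in u, a, x:
δQ/Q = √((δu/u)² + (1·δa/a)² + (-2·δx/x)²) = √(0.00429 + 0.0102 + 0.0318) = 0.215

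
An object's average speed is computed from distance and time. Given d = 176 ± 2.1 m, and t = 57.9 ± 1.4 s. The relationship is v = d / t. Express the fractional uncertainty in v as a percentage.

Relative error in a monomial: (δv/v)² = Σ (nᵢ · δxᵢ/xᵢ)².
  (1·δd/d)² = (1×0.0119)² = 0.000142;  (-1·δt/t)² = (-1×0.0242)² = 0.000585
δv/v = √(0.000727) = 0.0270

2.70%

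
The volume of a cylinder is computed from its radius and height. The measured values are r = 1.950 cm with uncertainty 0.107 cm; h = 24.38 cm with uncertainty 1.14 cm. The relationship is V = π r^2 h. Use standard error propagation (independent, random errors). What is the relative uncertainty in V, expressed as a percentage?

Each factor contributes (exponent × relative error)² to (δV/V)²:
  (2·δr/r)² = (2×0.0549)² = 0.0120;  (1·δh/h)² = (1×0.0468)² = 0.00219
δV/V = √(0.0142) = 0.119

11.9%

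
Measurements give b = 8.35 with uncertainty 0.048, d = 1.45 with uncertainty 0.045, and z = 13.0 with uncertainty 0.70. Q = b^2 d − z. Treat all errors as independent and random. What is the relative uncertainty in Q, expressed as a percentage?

3.88%

Let p = b^2·d = 101. δp/p = √((2·δb/b)² + (1·δd/d)²) = √(0.000132 + 0.000963) = 0.0331, so δp = 3.35.
Q = p − z: δQ = √(δp² + δz²) = √(11.2 + 0.490) = 3.42
Q = 88.1, so δQ/Q = 3.42/88.1 = 0.0388.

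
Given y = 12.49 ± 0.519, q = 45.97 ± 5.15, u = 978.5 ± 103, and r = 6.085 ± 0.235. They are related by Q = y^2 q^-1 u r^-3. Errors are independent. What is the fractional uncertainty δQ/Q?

0.210

Q is a product of powers, so relative uncertainties combine in quadrature:
  (2·δy/y)² = (2×0.0416)² = 0.00691;  (-1·δq/q)² = (-1×0.112)² = 0.0126;  (1·δu/u)² = (1×0.105)² = 0.0111;  (-3·δr/r)² = (-3×0.0386)² = 0.0134
δQ/Q = √(0.0440) = 0.210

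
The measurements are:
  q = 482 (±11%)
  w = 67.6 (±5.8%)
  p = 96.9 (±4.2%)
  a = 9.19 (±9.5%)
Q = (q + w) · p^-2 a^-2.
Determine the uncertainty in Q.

0.000159

Let u = q + w = 550. δu = √(δq² + δw²) = √(2810 + 15.4) = 53.2, so δu/u = 0.0967.
Q is then a monomial in u, p, a:
δQ/Q = √((δu/u)² + (-2·δp/p)² + (-2·δa/a)²) = √(0.00936 + 0.00706 + 0.0361) = 0.229
Q = 0.000693, so δQ = 0.229 × 0.000693 = 0.000159.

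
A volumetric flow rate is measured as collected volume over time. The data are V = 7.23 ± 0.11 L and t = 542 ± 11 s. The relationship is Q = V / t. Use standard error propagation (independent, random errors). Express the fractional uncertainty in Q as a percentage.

Each factor contributes (exponent × relative error)² to (δQ/Q)²:
  (1·δV/V)² = (1×0.0152)² = 0.000231;  (-1·δt/t)² = (-1×0.0203)² = 0.000412
δQ/Q = √(0.000643) = 0.0254

2.54%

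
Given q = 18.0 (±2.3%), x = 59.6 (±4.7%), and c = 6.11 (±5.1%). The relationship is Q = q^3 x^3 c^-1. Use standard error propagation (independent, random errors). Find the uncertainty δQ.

3.34e+07

Products/powers → add relative errors in quadrature, weighted by exponent:
  (3·δq/q)² = (3×0.0230)² = 0.00476;  (3·δx/x)² = (3×0.0470)² = 0.0199;  (-1·δc/c)² = (-1×0.0510)² = 0.00260
δQ/Q = √(0.0272) = 0.165
Q = 2.02e+08, so δQ = 0.165 × 2.02e+08 = 3.34e+07.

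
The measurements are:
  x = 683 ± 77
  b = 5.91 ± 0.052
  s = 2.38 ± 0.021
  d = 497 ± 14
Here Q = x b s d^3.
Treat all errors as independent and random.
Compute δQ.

Products/powers → add relative errors in quadrature, weighted by exponent:
  (1·δx/x)² = (1×0.113)² = 0.0127;  (1·δb/b)² = (1×0.00880)² = 7.74e-05;  (1·δs/s)² = (1×0.00882)² = 7.79e-05;  (3·δd/d)² = (3×0.0282)² = 0.00714
δQ/Q = √(0.0200) = 0.141
Q = 1.18e+12, so δQ = 0.141 × 1.18e+12 = 1.67e+11.

1.67e+11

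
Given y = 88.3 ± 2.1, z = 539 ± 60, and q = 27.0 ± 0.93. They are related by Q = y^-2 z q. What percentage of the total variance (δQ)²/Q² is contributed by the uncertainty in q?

(δQ/Q)² = (-2·δy/y)² + (1·δz/z)² + (1·δq/q)²
  y term: (-2×0.0238)² = 0.00226
  z term: (1×0.111)² = 0.0124
  q term: (1×0.0344)² = 0.00119
Total = 0.0158. Share from q = 0.00119/0.0158 = 0.0749.

7.49%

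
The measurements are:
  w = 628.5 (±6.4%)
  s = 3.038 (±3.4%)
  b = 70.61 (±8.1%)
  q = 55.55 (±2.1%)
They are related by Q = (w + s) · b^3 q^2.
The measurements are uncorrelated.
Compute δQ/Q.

0.255

Let u = w + s = 631.5. δu = √(δw² + δs²) = √(1620 + 0.0107) = 40.2, so δu/u = 0.0637.
Q is then a monomial in u, b, q:
δQ/Q = √((δu/u)² + (3·δb/b)² + (2·δq/q)²) = √(0.00406 + 0.0590 + 0.00176) = 0.255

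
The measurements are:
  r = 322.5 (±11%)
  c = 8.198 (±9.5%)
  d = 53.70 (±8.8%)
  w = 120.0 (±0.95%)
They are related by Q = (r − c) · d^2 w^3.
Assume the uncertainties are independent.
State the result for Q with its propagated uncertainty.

Let u = r − c = 314.3. δu = √(δr² + δc²) = √(1260 + 0.607) = 35.5, so δu/u = 0.113.
Q is then a monomial in u, d, w:
δQ/Q = √((δu/u)² + (2·δd/d)² + (3·δw/w)²) = √(0.0127 + 0.0310 + 0.000812) = 0.211
Q = 1.566e+12, so δQ = 0.211 × 1.566e+12 = 3.31e+11.

(1.566 ± 0.331) × 10^12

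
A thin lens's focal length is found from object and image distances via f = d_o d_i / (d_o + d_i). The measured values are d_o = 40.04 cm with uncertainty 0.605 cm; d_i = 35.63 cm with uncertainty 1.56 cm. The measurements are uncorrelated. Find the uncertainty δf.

0.457 cm

∂f/∂d_o = (d_i/(d_o+d_i))² = 0.222;  ∂f/∂d_i = (d_o/(d_o+d_i))² = 0.280
δf = √((∂f/∂d_o · δd_o)² + (∂f/∂d_i · δd_i)²) = √(0.0180 + 0.191) = 0.457 cm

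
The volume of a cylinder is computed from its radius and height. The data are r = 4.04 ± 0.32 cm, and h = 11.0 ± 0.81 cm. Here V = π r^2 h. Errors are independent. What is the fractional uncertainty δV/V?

0.175

Each factor contributes (exponent × relative error)² to (δV/V)²:
  (2·δr/r)² = (2×0.0792)² = 0.0251;  (1·δh/h)² = (1×0.0736)² = 0.00542
δV/V = √(0.0305) = 0.175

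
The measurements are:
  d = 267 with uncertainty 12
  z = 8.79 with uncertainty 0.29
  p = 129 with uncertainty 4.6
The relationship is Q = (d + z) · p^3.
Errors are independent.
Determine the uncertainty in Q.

6.84e+07

Let u = d + z = 276. δu = √(δd² + δz²) = √(144 + 0.0841) = 12.0, so δu/u = 0.0435.
Q is then a monomial in u, p:
δQ/Q = √((δu/u)² + (3·δp/p)²) = √(0.00189 + 0.0114) = 0.115
Q = 5.92e+08, so δQ = 0.115 × 5.92e+08 = 6.84e+07.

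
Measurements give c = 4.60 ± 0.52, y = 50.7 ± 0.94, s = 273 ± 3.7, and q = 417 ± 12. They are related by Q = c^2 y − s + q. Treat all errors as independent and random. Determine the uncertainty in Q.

Let p = c^2·y = 1070. δp/p = √((2·δc/c)² + (1·δy/y)²) = √(0.0511 + 0.000344) = 0.227, so δp = 243.
Q = p − s + q: δQ = √(δp² + δs² + δq²) = √(59200 + 13.7 + 144) = 244

244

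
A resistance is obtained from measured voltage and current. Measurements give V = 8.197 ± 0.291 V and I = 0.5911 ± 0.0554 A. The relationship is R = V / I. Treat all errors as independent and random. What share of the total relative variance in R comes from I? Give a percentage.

(δR/R)² = (1·δV/V)² + (-1·δI/I)²
  V term: (1×0.0355)² = 0.00126
  I term: (-1×0.0937)² = 0.00878
Total = 0.0100. Share from I = 0.00878/0.0100 = 0.875.

87.5%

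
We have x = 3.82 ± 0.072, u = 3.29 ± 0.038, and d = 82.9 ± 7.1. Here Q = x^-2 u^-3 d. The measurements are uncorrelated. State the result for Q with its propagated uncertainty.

0.160 ± 0.0159

Products/powers → add relative errors in quadrature, weighted by exponent:
  (-2·δx/x)² = (-2×0.0188)² = 0.00142;  (-3·δu/u)² = (-3×0.0116)² = 0.00120;  (1·δd/d)² = (1×0.0856)² = 0.00734
δQ/Q = √(0.00996) = 0.0998
Q = 0.160, so δQ = 0.0998 × 0.160 = 0.0159.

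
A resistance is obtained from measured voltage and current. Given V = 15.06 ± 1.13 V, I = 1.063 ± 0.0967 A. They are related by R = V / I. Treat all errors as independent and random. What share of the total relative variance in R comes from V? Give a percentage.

(δR/R)² = (1·δV/V)² + (-1·δI/I)²
  V term: (1×0.0750)² = 0.00563
  I term: (-1×0.0910)² = 0.00828
Total = 0.0139. Share from V = 0.00563/0.0139 = 0.405.

40.5%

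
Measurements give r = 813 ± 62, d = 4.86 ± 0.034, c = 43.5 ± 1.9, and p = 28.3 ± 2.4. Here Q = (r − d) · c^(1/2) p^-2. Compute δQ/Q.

0.187

Let u = r − d = 808. δu = √(δr² + δd²) = √(3840 + 0.00116) = 62.0, so δu/u = 0.0767.
Q is then a monomial in u, c, p:
δQ/Q = √((δu/u)² + (½·δc/c)² + (-2·δp/p)²) = √(0.00589 + 0.000477 + 0.0288) = 0.187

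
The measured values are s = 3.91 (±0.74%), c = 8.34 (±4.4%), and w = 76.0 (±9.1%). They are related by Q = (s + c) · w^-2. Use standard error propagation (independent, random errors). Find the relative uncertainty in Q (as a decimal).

Let u = s + c = 12.2. δu = √(δs² + δc²) = √(0.000837 + 0.135) = 0.368, so δu/u = 0.0300.
Q is then a monomial in u, w:
δQ/Q = √((δu/u)² + (-2·δw/w)²) = √(0.000903 + 0.0331) = 0.184

0.184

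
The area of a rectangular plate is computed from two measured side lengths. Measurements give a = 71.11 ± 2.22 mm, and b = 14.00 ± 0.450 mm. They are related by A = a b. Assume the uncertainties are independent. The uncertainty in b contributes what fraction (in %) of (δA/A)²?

(δA/A)² = (1·δa/a)² + (1·δb/b)²
  a term: (1×0.0312)² = 0.000975
  b term: (1×0.0321)² = 0.00103
Total = 0.00201. Share from b = 0.00103/0.00201 = 0.515.

51.5%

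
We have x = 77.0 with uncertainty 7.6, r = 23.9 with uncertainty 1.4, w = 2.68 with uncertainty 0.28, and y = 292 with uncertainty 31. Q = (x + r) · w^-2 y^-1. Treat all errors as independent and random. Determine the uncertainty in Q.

Let u = x + r = 101. δu = √(δx² + δr²) = √(57.8 + 1.96) = 7.73, so δu/u = 0.0766.
Q is then a monomial in u, w, y:
δQ/Q = √((δu/u)² + (-2·δw/w)² + (-1·δy/y)²) = √(0.00587 + 0.0437 + 0.0113) = 0.247
Q = 0.0481, so δQ = 0.247 × 0.0481 = 0.0119.

0.0119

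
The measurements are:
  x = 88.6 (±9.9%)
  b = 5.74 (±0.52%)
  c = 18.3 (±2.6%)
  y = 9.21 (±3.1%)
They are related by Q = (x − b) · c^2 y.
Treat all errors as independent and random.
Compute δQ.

31200

Let u = x − b = 82.9. δu = √(δx² + δb²) = √(76.9 + 0.000891) = 8.77, so δu/u = 0.106.
Q is then a monomial in u, c, y:
δQ/Q = √((δu/u)² + (2·δc/c)² + (1·δy/y)²) = √(0.0112 + 0.00270 + 0.000961) = 0.122
Q = 2.56e+05, so δQ = 0.122 × 2.56e+05 = 31200.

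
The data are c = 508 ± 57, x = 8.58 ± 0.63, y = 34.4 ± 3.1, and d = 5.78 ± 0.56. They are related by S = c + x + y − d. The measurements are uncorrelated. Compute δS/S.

0.105

Each term contributes (cᵢ δxᵢ)² to (δS)²:
  (δc)² = 3250;  (δx)² = 0.397;  (δy)² = 9.61;  (δd)² = 0.314
δS = √(3260) = 57.1
S = 545, so δS/S = 57.1/545 = 0.105.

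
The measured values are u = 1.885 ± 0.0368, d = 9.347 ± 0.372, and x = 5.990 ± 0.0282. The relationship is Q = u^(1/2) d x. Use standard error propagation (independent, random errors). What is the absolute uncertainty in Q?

3.17

Relative error in a monomial: (δQ/Q)² = Σ (nᵢ · δxᵢ/xᵢ)².
  (½·δu/u)² = (0.5×0.0195)² = 9.53e-05;  (1·δd/d)² = (1×0.0398)² = 0.00158;  (1·δx/x)² = (1×0.00471)² = 2.22e-05
δQ/Q = √(0.00170) = 0.0412
Q = 76.87, so δQ = 0.0412 × 76.87 = 3.17.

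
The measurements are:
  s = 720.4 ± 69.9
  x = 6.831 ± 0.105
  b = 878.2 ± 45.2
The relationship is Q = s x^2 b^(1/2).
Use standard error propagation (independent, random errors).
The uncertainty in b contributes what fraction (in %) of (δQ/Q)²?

(δQ/Q)² = (1·δs/s)² + (2·δx/x)² + (½·δb/b)²
  s term: (1×0.0970)² = 0.00941
  x term: (2×0.0154)² = 0.000945
  b term: (0.5×0.0515)² = 0.000662
Total = 0.0110. Share from b = 0.000662/0.0110 = 0.0601.

6.01%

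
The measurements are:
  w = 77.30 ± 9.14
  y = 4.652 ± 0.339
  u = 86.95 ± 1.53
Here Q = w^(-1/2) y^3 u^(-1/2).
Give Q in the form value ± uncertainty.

Products/powers → add relative errors in quadrature, weighted by exponent:
  (−½·δw/w)² = (-0.5×0.118)² = 0.00350;  (3·δy/y)² = (3×0.0729)² = 0.0478;  (−½·δu/u)² = (-0.5×0.0176)² = 7.74e-05
δQ/Q = √(0.0514) = 0.227
Q = 1.228, so δQ = 0.227 × 1.228 = 0.278.

1.228 ± 0.278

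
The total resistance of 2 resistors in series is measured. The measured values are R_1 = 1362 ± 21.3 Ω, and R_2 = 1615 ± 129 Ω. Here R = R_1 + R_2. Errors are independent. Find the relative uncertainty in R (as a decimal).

0.0439

R is a linear combination, so absolute uncertainties add in quadrature:
  (δR_1)² = 454;  (δR_2)² = 16600
δR = √(17100) = 131 Ω
R = 2977 Ω, so δR/R = 131/2977 = 0.0439.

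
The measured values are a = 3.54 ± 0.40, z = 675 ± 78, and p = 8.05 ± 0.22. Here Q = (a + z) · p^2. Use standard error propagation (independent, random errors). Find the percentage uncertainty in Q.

Let u = a + z = 679. δu = √(δa² + δz²) = √(0.160 + 6080) = 78.0, so δu/u = 0.115.
Q is then a monomial in u, p:
δQ/Q = √((δu/u)² + (2·δp/p)²) = √(0.0132 + 0.00299) = 0.127

12.7%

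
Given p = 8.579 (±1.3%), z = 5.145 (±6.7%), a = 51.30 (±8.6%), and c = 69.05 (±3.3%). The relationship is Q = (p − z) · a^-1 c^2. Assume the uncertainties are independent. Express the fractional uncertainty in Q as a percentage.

Let u = p − z = 3.434. δu = √(δp² + δz²) = √(0.0124 + 0.119) = 0.362, so δu/u = 0.106.
Q is then a monomial in u, a, c:
δQ/Q = √((δu/u)² + (-1·δa/a)² + (2·δc/c)²) = √(0.0111 + 0.00740 + 0.00436) = 0.151

15.1%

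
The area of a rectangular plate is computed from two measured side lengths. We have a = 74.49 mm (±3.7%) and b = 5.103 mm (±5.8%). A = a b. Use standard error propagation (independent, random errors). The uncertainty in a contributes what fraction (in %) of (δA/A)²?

28.9%

(δA/A)² = (1·δa/a)² + (1·δb/b)²
  a term: (1×0.0370)² = 0.00137
  b term: (1×0.0580)² = 0.00336
Total = 0.00473. Share from a = 0.00137/0.00473 = 0.289.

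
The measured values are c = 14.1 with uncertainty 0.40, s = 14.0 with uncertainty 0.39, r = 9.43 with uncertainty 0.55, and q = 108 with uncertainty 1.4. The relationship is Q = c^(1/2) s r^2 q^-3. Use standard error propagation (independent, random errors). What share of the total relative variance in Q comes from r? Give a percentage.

(δQ/Q)² = (½·δc/c)² + (1·δs/s)² + (2·δr/r)² + (-3·δq/q)²
  c term: (0.5×0.0284)² = 0.000201
  s term: (1×0.0279)² = 0.000776
  r term: (2×0.0583)² = 0.0136
  q term: (-3×0.0130)² = 0.00151
Total = 0.0161. Share from r = 0.0136/0.0161 = 0.845.

84.5%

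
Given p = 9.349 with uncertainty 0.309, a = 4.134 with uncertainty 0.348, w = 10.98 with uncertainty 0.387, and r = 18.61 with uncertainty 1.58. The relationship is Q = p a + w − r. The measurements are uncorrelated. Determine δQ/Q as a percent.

Let h = p·a = 38.65. δh/h = √((1·δp/p)² + (1·δa/a)²) = √(0.00109 + 0.00709) = 0.0904, so δh = 3.50.
Q = h + w − r: δQ = √(δh² + δw² + δr²) = √(12.2 + 0.150 + 2.50) = 3.86
Q = 31.02, so δQ/Q = 3.86/31.02 = 0.124.

12.4%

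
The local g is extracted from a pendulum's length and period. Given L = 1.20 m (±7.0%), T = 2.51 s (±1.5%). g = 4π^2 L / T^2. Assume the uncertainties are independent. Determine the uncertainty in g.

Relative error in a monomial: (δg/g)² = Σ (nᵢ · δxᵢ/xᵢ)².
  (1·δL/L)² = (1×0.0700)² = 0.00490;  (-2·δT/T)² = (-2×0.0150)² = 0.000900
δg/g = √(0.00580) = 0.0762
g = 7.52 m/s^2, so δg = 0.0762 × 7.52 = 0.573 m/s^2.

0.573 m/s^2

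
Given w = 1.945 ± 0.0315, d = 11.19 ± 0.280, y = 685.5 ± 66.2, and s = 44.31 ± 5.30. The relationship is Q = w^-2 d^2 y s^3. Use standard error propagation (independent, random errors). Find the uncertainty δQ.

7.43e+08

For a monomial Q ∝ w^-2, d^2, y, s^3, fractional errors add in quadrature:
  (-2·δw/w)² = (-2×0.0162)² = 0.00105;  (2·δd/d)² = (2×0.0250)² = 0.00250;  (1·δy/y)² = (1×0.0966)² = 0.00933;  (3·δs/s)² = (3×0.120)² = 0.129
δQ/Q = √(0.142) = 0.376
Q = 1.974e+09, so δQ = 0.376 × 1.974e+09 = 7.43e+08.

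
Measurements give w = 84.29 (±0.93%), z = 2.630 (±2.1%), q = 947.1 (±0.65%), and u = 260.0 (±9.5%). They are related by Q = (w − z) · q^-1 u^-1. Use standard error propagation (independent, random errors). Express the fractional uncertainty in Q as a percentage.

9.57%

Let h = w − z = 81.66. δh = √(δw² + δz²) = √(0.614 + 0.00305) = 0.786, so δh/h = 0.00962.
Q is then a monomial in h, q, u:
δQ/Q = √((δh/h)² + (-1·δq/q)² + (-1·δu/u)²) = √(9.26e-05 + 4.23e-05 + 0.00903) = 0.0957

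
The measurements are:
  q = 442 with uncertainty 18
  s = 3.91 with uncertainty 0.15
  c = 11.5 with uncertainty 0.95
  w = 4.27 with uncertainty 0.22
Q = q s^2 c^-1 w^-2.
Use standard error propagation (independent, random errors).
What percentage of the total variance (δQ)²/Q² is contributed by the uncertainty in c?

(δQ/Q)² = (1·δq/q)² + (2·δs/s)² + (-1·δc/c)² + (-2·δw/w)²
  q term: (1×0.0407)² = 0.00166
  s term: (2×0.0384)² = 0.00589
  c term: (-1×0.0826)² = 0.00682
  w term: (-2×0.0515)² = 0.0106
Total = 0.0250. Share from c = 0.00682/0.0250 = 0.273.

27.3%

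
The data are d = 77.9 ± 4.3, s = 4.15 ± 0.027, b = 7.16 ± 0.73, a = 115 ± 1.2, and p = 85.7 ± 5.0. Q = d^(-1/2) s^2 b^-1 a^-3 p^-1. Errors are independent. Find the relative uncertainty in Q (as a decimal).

Q is a product of powers, so relative uncertainties combine in quadrature:
  (−½·δd/d)² = (-0.5×0.0552)² = 0.000762;  (2·δs/s)² = (2×0.00651)² = 0.000169;  (-1·δb/b)² = (-1×0.102)² = 0.0104;  (-3·δa/a)² = (-3×0.0104)² = 0.000980;  (-1·δp/p)² = (-1×0.0583)² = 0.00340
δQ/Q = √(0.0157) = 0.125

0.125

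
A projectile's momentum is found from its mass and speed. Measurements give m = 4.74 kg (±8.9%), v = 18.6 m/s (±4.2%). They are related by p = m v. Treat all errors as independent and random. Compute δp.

8.68 kg·m/s

For a monomial p ∝ m, v, fractional errors add in quadrature:
  (1·δm/m)² = (1×0.0890)² = 0.00792;  (1·δv/v)² = (1×0.0420)² = 0.00176
δp/p = √(0.00969) = 0.0984
p = 88.2 kg·m/s, so δp = 0.0984 × 88.2 = 8.68 kg·m/s.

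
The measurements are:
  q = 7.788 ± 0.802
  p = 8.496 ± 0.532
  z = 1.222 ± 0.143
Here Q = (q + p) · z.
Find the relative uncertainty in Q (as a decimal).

0.131

Let u = q + p = 16.28. δu = √(δq² + δp²) = √(0.643 + 0.283) = 0.962, so δu/u = 0.0591.
Q is then a monomial in u, z:
δQ/Q = √((δu/u)² + (1·δz/z)²) = √(0.00349 + 0.0137) = 0.131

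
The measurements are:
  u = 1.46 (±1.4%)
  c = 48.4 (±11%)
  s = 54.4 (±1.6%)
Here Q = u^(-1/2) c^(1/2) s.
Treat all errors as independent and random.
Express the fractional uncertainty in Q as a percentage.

5.77%

Products/powers → add relative errors in quadrature, weighted by exponent:
  (−½·δu/u)² = (-0.5×0.0140)² = 4.9e-05;  (½·δc/c)² = (0.5×0.110)² = 0.00302;  (1·δs/s)² = (1×0.0160)² = 0.000256
δQ/Q = √(0.00333) = 0.0577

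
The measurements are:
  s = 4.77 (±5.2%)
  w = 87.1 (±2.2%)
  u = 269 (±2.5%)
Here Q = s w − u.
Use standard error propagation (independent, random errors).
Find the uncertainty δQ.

24.4

Let p = s·w = 415. δp/p = √((1·δs/s)² + (1·δw/w)²) = √(0.00270 + 0.000484) = 0.0565, so δp = 23.5.
Q = p − u: δQ = √(δp² + δu²) = √(550 + 45.2) = 24.4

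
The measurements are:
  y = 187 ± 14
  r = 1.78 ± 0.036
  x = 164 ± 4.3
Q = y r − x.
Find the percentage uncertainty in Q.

Let p = y·r = 333. δp/p = √((1·δy/y)² + (1·δr/r)²) = √(0.00560 + 0.000409) = 0.0776, so δp = 25.8.
Q = p − x: δQ = √(δp² + δx²) = √(666 + 18.5) = 26.2
Q = 169, so δQ/Q = 26.2/169 = 0.155.

15.5%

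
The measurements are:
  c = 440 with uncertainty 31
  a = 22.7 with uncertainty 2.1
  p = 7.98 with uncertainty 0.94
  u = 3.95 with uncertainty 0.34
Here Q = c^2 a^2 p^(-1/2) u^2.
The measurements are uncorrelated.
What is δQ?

1.63e+08

Each factor contributes (exponent × relative error)² to (δQ/Q)²:
  (2·δc/c)² = (2×0.0705)² = 0.0199;  (2·δa/a)² = (2×0.0925)² = 0.0342;  (−½·δp/p)² = (-0.5×0.118)² = 0.00347;  (2·δu/u)² = (2×0.0861)² = 0.0296
δQ/Q = √(0.0872) = 0.295
Q = 5.51e+08, so δQ = 0.295 × 5.51e+08 = 1.63e+08.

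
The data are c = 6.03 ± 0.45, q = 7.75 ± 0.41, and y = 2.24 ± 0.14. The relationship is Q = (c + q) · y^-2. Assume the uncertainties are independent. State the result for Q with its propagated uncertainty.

Let u = c + q = 13.8. δu = √(δc² + δq²) = √(0.203 + 0.168) = 0.609, so δu/u = 0.0442.
Q is then a monomial in u, y:
δQ/Q = √((δu/u)² + (-2·δy/y)²) = √(0.00195 + 0.0156) = 0.133
Q = 2.75, so δQ = 0.133 × 2.75 = 0.364.

2.75 ± 0.364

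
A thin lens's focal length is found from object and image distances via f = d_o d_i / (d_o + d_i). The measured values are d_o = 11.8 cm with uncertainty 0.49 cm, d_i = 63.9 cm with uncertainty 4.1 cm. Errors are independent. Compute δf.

∂f/∂d_o = (d_i/(d_o+d_i))² = 0.713;  ∂f/∂d_i = (d_o/(d_o+d_i))² = 0.0243
δf = √((∂f/∂d_o · δd_o)² + (∂f/∂d_i · δd_i)²) = √(0.122 + 0.00992) = 0.363 cm

0.363 cm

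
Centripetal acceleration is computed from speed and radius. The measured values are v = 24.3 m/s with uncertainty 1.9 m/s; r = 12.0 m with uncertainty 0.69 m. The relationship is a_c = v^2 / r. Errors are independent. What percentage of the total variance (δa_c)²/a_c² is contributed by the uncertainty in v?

88.1%

(δa_c/a_c)² = (2·δv/v)² + (-1·δr/r)²
  v term: (2×0.0782)² = 0.0245
  r term: (-1×0.0575)² = 0.00331
Total = 0.0278. Share from v = 0.0245/0.0278 = 0.881.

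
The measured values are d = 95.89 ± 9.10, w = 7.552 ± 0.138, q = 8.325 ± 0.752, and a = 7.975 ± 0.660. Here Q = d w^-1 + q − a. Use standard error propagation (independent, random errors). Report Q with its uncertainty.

13.05 ± 1.58

Let p = d·w^-1 = 12.70. δp/p = √((1·δd/d)² + (-1·δw/w)²) = √(0.00901 + 0.000334) = 0.0966, so δp = 1.23.
Q = p + q − a: δQ = √(δp² + δq² + δa²) = √(1.51 + 0.566 + 0.436) = 1.58
Q = 13.05.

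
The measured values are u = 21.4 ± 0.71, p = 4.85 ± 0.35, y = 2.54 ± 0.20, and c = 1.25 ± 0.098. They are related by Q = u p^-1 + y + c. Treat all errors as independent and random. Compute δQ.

0.415

Let w = u·p^-1 = 4.41. δw/w = √((1·δu/u)² + (-1·δp/p)²) = √(0.00110 + 0.00521) = 0.0794, so δw = 0.350.
Q = w + y + c: δQ = √(δw² + δy² + δc²) = √(0.123 + 0.0400 + 0.00960) = 0.415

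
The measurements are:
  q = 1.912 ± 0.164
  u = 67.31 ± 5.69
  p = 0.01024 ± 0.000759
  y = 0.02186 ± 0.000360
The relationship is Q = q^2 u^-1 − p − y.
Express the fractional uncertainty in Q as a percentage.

Let w = q^2·u^-1 = 0.05431. δw/w = √((2·δq/q)² + (-1·δu/u)²) = √(0.0294 + 0.00715) = 0.191, so δw = 0.0104.
Q = w − p − y: δQ = √(δw² + δp² + δy²) = √(0.000108 + 5.76e-07 + 1.3e-07) = 0.0104
Q = 0.02221, so δQ/Q = 0.0104/0.02221 = 0.469.

46.9%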